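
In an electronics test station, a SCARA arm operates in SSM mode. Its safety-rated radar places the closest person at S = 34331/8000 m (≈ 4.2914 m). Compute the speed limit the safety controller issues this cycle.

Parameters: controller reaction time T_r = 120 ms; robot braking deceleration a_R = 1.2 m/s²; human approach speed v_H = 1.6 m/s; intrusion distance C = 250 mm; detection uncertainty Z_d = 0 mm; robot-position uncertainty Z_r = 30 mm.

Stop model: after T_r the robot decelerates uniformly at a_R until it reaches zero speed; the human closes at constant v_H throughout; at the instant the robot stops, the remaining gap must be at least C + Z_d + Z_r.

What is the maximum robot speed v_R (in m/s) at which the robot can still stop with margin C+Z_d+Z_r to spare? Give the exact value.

v_R_max = 7/4 m/s = 1.7500 m/s

quadratic (5/12)·v² + (109/75)·v + (-6111/1600) = 0
  disc = (109/75)² − 4·(5/12)·(-6111/1600) = 3052009/360000 ; √disc = 1747/600
  v_R = (−(109/75) + 1747/600) / (2·(5/12)) = 7/4 m/s
check:
T_s = v_R/a_R = (7/4)/(6/5) = 1.4583 s
robot in T_r: 1.7500·0.1200 = 0.2100 m
robot under decel: 1.7500²/(2·1.2000) = 1.2760 m
human closes 1.6000·1.5783 = 2.5253 m
margins: 0.2500+0.0000+0.0300 = 0.2800 m
sum ≈ 0.2100+1.2760+2.5253+0.2800 ≈ 4.2914 m = S ✓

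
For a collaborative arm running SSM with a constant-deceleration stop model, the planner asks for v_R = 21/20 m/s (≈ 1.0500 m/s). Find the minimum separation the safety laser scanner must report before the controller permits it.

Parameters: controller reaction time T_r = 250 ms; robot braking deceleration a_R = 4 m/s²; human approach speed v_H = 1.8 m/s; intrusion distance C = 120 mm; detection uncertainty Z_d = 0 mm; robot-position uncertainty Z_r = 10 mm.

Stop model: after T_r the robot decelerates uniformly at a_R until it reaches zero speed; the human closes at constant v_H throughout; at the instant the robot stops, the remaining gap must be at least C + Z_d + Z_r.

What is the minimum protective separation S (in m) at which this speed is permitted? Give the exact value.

S_min = 4649/3200 m = 1.4528 m

braking lasts T_s = (21/20)/4 = 0.2625 s
robot covers v_R·T_r = 1.0500·0.2500 = 0.2625 m before braking
robot covers 1.0500·0.2625 − ½·4.0000·0.2625² = 0.1378 m while stopping
human over T_r+T_s: 1.8000·(0.2500+0.2625) = 0.9225 m
C+Z_d+Z_r = 0.1200+0.0000+0.0100 = 0.1300 m
S_min ≈ 0.2625+0.1378+0.9225+0.1300  ⇒  S_min = 4649/3200 m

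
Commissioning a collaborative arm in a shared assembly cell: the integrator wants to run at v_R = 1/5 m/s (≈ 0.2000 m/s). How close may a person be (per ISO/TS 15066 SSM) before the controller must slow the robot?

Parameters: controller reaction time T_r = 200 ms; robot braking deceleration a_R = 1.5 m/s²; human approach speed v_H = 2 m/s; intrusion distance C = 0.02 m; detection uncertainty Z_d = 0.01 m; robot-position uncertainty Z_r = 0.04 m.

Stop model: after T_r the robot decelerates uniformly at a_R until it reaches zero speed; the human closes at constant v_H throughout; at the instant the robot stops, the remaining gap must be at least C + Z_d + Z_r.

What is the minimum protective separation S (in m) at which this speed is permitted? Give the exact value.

stop time T_s = (1/5)/(3/2) = 0.1333 s
robot in T_r: 0.2000·0.2000 = 0.0400 m
robot under decel: 0.2000²/(2·1.5000) = 0.0133 m
human over T_r+T_s: 2.0000·(0.2000+0.1333) = 0.6667 m
margins: 0.0200+0.0100+0.0400 = 0.0700 m
S_min ≈ 0.0400+0.0133+0.6667+0.0700  ⇒  S_min = 79/100 m

S_min = 79/100 m = 0.7900 m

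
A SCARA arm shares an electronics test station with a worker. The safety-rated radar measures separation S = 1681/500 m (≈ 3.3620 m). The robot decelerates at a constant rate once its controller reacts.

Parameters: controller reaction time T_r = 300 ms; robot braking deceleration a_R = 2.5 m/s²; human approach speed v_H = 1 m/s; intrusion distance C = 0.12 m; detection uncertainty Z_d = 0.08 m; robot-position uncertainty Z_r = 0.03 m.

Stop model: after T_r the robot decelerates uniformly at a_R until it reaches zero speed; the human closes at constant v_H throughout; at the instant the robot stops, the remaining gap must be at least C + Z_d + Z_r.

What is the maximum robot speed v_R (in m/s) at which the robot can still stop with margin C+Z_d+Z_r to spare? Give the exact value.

v_R_max = 12/5 m/s = 2.4000 m/s

at the boundary: (1/5)·v² + (7/10)·v + (-354/125) = 0
  disc = (7/10)² − 4·(1/5)·(-354/125) = 6889/2500 ; √disc = 83/50
  v_R = (−(7/10) + 83/50) / (2·(1/5)) = 12/5 m/s
check:
braking lasts T_s = (12/5)/(5/2) = 0.9600 s
reaction-phase robot travel = 2.4000·0.3000 = 0.7200 m
robot under decel: 2.4000²/(2·2.5000) = 1.1520 m
human closes 1.0000·1.2600 = 1.2600 m
residual clearance needed = 0.1200+0.0800+0.0300 = 0.2300 m
sum ≈ 0.7200+1.1520+1.2600+0.2300 ≈ 3.3620 m = S ✓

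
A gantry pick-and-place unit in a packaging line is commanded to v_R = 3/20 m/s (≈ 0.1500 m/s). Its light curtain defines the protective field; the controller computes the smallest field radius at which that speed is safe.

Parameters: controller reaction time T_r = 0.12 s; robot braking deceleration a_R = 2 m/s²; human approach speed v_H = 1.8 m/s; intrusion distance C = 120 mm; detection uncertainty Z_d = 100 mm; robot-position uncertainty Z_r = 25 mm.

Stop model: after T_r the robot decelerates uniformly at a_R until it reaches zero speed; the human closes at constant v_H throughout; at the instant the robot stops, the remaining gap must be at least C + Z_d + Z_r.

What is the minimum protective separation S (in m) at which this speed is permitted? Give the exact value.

braking lasts T_s = (3/20)/2 = 0.0750 s
robot in T_r: 0.1500·0.1200 = 0.0180 m
robot under decel: 0.1500²/(2·2.0000) = 0.0056 m
person approaches 1.8000·(0.1200+0.0750) = 0.3510 m
residual clearance needed = 0.1200+0.1000+0.0250 = 0.2450 m
S_min ≈ 0.0180+0.0056+0.3510+0.2450  ⇒  S_min = 4957/8000 m

S_min = 4957/8000 m = 0.6196 m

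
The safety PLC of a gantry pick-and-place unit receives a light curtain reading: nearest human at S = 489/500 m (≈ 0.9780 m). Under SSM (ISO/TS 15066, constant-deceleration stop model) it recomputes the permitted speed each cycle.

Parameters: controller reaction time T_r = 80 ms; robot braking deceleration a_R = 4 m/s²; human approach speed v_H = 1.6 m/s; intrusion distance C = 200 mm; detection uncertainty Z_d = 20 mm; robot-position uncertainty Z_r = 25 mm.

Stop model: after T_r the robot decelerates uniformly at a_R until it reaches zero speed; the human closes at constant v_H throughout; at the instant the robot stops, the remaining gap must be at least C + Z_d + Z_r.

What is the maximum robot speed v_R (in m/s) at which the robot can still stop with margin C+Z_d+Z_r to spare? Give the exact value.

collect terms ⇒ (1/8)·v_R² + (12/25)·v_R + (-121/200) = 0
  disc = (12/25)² − 4·(1/8)·(-121/200) = 5329/10000 ; √disc = 73/100
  v_R = (−(12/25) + 73/100) / (2·(1/8)) = 1 m/s
check:
stop time T_s = 1/4 = 0.2500 s
robot in T_r: 1.0000·0.0800 = 0.0800 m
braking distance = 1.0000²/(2·4.0000) = 0.1250 m
human over T_r+T_s: 1.6000·(0.0800+0.2500) = 0.5280 m
residual clearance needed = 0.2000+0.0200+0.0250 = 0.2450 m
sum ≈ 0.0800+0.1250+0.5280+0.2450 ≈ 0.9780 m = S ✓

v_R_max = 1 m/s = 1.0000 m/s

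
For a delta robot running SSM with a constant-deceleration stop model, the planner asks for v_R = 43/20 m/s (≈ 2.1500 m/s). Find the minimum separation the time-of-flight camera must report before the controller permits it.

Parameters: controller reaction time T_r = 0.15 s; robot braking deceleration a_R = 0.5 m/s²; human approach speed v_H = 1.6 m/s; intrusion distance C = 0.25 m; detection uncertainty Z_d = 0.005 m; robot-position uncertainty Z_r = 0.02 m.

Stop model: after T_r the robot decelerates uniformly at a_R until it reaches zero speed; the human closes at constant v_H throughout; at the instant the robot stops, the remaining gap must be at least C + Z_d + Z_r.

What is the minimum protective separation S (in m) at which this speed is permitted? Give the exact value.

T_s = v_R/a_R = (43/20)/(1/2) = 4.3000 s
robot in T_r: 2.1500·0.1500 = 0.3225 m
robot under decel: 2.1500²/(2·0.5000) = 4.6225 m
person approaches 1.6000·(0.1500+4.3000) = 7.1200 m
C+Z_d+Z_r = 0.2500+0.0050+0.0200 = 0.2750 m
S_min ≈ 0.3225+4.6225+7.1200+0.2750  ⇒  S_min = 617/50 m

S_min = 617/50 m = 12.3400 m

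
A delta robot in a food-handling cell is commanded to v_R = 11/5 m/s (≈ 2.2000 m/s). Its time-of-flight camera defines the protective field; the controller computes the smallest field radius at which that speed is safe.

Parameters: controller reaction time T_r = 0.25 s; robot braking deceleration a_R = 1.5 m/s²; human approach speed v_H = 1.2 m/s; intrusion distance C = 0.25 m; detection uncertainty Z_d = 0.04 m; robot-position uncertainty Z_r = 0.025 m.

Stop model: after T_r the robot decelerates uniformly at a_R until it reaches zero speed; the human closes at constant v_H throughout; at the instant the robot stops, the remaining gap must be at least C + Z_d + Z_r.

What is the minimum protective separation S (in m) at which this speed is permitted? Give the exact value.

stop time T_s = (11/5)/(3/2) = 1.4667 s
robot covers v_R·T_r = 2.2000·0.2500 = 0.5500 m before braking
robot covers 2.2000·1.4667 − ½·1.5000·1.4667² = 1.6133 m while stopping
person approaches 1.2000·(0.2500+1.4667) = 2.0600 m
margins: 0.2500+0.0400+0.0250 = 0.3150 m
S_min ≈ 0.5500+1.6133+2.0600+0.3150  ⇒  S_min = 2723/600 m

S_min = 2723/600 m = 4.5383 m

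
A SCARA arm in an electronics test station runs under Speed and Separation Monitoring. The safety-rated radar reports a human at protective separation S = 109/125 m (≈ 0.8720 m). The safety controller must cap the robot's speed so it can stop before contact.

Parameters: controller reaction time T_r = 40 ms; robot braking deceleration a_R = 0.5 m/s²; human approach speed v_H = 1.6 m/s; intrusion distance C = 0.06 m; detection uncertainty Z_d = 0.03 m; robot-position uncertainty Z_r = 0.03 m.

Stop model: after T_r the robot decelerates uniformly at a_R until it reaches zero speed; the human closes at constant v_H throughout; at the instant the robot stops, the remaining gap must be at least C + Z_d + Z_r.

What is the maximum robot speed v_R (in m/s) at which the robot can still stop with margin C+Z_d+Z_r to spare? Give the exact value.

v_R_max = 1/5 m/s = 0.2000 m/s

collect terms ⇒ (1)·v_R² + (81/25)·v_R + (-86/125) = 0
  disc = (81/25)² − 4·(1)·(-86/125) = 8281/625 ; √disc = 91/25
  v_R = (−(81/25) + 91/25) / (2·(1)) = 1/5 m/s
check:
T_s = v_R/a_R = (1/5)/(1/2) = 0.4000 s
reaction-phase robot travel = 0.2000·0.0400 = 0.0080 m
robot under decel: 0.2000²/(2·0.5000) = 0.0400 m
human over T_r+T_s: 1.6000·(0.0400+0.4000) = 0.7040 m
C+Z_d+Z_r = 0.0600+0.0300+0.0300 = 0.1200 m
sum ≈ 0.0080+0.0400+0.7040+0.1200 ≈ 0.8720 m = S ✓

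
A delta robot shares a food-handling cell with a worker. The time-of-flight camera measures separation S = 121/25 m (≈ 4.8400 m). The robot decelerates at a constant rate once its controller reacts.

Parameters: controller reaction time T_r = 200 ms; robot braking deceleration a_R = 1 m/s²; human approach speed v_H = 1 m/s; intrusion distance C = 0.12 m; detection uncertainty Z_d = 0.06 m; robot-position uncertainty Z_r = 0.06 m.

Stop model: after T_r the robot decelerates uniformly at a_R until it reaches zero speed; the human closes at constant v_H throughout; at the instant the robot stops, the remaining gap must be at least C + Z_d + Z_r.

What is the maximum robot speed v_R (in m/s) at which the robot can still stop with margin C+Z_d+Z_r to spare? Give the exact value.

v_R_max = 2 m/s = 2.0000 m/s

at the boundary: (1/2)·v² + (6/5)·v + (-22/5) = 0
  disc = (6/5)² − 4·(1/2)·(-22/5) = 256/25 ; √disc = 16/5
  v_R = (−(6/5) + 16/5) / (2·(1/2)) = 2 m/s
check:
braking lasts T_s = 2/1 = 2.0000 s
robot in T_r: 2.0000·0.2000 = 0.4000 m
braking distance = 2.0000²/(2·1.0000) = 2.0000 m
human closes 1.0000·2.2000 = 2.2000 m
C+Z_d+Z_r = 0.1200+0.0600+0.0600 = 0.2400 m
sum ≈ 0.4000+2.0000+2.2000+0.2400 ≈ 4.8400 m = S ✓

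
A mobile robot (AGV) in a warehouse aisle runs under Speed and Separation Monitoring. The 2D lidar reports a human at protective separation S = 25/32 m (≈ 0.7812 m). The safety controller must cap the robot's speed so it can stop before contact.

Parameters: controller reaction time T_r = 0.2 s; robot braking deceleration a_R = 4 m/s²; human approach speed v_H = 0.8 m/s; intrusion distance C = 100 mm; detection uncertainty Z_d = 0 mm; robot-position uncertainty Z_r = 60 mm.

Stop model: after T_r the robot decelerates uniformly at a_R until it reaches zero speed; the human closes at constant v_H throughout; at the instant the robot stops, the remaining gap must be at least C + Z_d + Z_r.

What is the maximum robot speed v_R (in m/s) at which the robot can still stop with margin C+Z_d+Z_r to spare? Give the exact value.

collect terms ⇒ (1/8)·v_R² + (2/5)·v_R + (-369/800) = 0
  disc = (2/5)² − 4·(1/8)·(-369/800) = 25/64 ; √disc = 5/8
  v_R = (−(2/5) + 5/8) / (2·(1/8)) = 9/10 m/s
check:
braking lasts T_s = (9/10)/4 = 0.2250 s
robot in T_r: 0.9000·0.2000 = 0.1800 m
robot under decel: 0.9000²/(2·4.0000) = 0.1013 m
human closes 0.8000·0.4250 = 0.3400 m
C+Z_d+Z_r = 0.1000+0.0000+0.0600 = 0.1600 m
sum ≈ 0.1800+0.1013+0.3400+0.1600 ≈ 0.7812 m = S ✓

v_R_max = 9/10 m/s = 0.9000 m/s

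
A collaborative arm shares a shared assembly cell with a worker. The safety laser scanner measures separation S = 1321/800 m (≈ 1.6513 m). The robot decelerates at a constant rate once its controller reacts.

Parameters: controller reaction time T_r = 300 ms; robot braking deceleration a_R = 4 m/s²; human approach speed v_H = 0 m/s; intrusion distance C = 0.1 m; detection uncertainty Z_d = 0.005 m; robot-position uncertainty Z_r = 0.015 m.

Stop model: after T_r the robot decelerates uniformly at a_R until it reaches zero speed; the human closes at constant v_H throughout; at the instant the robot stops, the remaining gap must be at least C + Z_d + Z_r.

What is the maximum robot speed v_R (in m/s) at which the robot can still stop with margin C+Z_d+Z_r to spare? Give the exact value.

at the boundary: (1/8)·v² + (3/10)·v + (-49/32) = 0
  disc = (3/10)² − 4·(1/8)·(-49/32) = 1369/1600 ; √disc = 37/40
  v_R = (−(3/10) + 37/40) / (2·(1/8)) = 5/2 m/s
check:
T_s = v_R/a_R = (5/2)/4 = 0.6250 s
robot covers v_R·T_r = 2.5000·0.3000 = 0.7500 m before braking
robot under decel: 2.5000²/(2·4.0000) = 0.7812 m
human over T_r+T_s: 0.0000·(0.3000+0.6250) = 0.0000 m
margins: 0.1000+0.0050+0.0150 = 0.1200 m
sum ≈ 0.7500+0.7812+0.0000+0.1200 ≈ 1.6513 m = S ✓

v_R_max = 5/2 m/s = 2.5000 m/s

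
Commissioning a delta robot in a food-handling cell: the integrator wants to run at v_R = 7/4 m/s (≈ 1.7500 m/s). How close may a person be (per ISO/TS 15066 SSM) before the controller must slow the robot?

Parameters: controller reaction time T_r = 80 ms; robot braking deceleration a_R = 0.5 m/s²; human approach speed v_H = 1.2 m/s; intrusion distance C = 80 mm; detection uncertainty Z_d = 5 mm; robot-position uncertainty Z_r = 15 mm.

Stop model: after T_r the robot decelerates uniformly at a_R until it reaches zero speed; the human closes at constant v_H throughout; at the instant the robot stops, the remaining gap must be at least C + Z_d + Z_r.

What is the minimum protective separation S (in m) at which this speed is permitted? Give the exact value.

braking lasts T_s = (7/4)/(1/2) = 3.5000 s
robot in T_r: 1.7500·0.0800 = 0.1400 m
robot covers 1.7500·3.5000 − ½·0.5000·3.5000² = 3.0625 m while stopping
person approaches 1.2000·(0.0800+3.5000) = 4.2960 m
residual clearance needed = 0.0800+0.0050+0.0150 = 0.1000 m
S_min ≈ 0.1400+3.0625+4.2960+0.1000  ⇒  S_min = 15197/2000 m

S_min = 15197/2000 m = 7.5985 m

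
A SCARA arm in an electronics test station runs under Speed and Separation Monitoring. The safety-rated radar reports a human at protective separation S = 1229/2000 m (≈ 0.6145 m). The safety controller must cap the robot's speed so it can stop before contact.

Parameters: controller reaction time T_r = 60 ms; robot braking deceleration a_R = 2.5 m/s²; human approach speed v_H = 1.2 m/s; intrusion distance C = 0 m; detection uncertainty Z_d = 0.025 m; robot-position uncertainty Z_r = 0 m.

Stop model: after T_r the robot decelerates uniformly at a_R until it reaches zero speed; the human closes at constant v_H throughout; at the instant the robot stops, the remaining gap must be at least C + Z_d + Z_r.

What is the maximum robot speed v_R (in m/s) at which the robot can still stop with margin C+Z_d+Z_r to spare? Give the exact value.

v_R_max = 3/4 m/s = 0.7500 m/s

at the boundary: (1/5)·v² + (27/50)·v + (-207/400) = 0
  disc = (27/50)² − 4·(1/5)·(-207/400) = 441/625 ; √disc = 21/25
  v_R = (−(27/50) + 21/25) / (2·(1/5)) = 3/4 m/s
check:
T_s = v_R/a_R = (3/4)/(5/2) = 0.3000 s
reaction-phase robot travel = 0.7500·0.0600 = 0.0450 m
robot covers 0.7500·0.3000 − ½·2.5000·0.3000² = 0.1125 m while stopping
human closes 1.2000·0.3600 = 0.4320 m
C+Z_d+Z_r = 0.0000+0.0250+0.0000 = 0.0250 m
sum ≈ 0.0450+0.1125+0.4320+0.0250 ≈ 0.6145 m = S ✓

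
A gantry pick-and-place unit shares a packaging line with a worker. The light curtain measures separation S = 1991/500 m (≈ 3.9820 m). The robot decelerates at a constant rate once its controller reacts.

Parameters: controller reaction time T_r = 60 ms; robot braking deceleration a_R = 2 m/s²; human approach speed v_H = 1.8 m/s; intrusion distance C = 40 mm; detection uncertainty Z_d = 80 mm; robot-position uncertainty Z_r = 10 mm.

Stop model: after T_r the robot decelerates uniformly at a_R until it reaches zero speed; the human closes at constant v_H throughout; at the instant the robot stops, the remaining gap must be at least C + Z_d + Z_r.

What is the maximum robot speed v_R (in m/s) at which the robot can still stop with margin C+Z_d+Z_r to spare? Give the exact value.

at the boundary: (1/4)·v² + (24/25)·v + (-468/125) = 0
  disc = (24/25)² − 4·(1/4)·(-468/125) = 2916/625 ; √disc = 54/25
  v_R = (−(24/25) + 54/25) / (2·(1/4)) = 12/5 m/s
check:
T_s = v_R/a_R = (12/5)/2 = 1.2000 s
robot covers v_R·T_r = 2.4000·0.0600 = 0.1440 m before braking
robot under decel: 2.4000²/(2·2.0000) = 1.4400 m
human closes 1.8000·1.2600 = 2.2680 m
residual clearance needed = 0.0400+0.0800+0.0100 = 0.1300 m
sum ≈ 0.1440+1.4400+2.2680+0.1300 ≈ 3.9820 m = S ✓

v_R_max = 12/5 m/s = 2.4000 m/s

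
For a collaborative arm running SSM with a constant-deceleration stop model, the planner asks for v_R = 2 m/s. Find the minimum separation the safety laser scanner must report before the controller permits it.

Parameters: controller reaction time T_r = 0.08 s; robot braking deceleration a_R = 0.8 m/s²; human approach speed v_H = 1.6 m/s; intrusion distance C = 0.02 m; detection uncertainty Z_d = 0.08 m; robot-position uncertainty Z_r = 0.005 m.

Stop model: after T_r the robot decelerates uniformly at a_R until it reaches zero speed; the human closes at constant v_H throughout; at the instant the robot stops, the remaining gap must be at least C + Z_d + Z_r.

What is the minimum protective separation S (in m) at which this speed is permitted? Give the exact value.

S_min = 6893/1000 m = 6.8930 m

stop time T_s = 2/(4/5) = 2.5000 s
robot in T_r: 2.0000·0.0800 = 0.1600 m
robot under decel: 2.0000²/(2·0.8000) = 2.5000 m
human closes 1.6000·2.5800 = 4.1280 m
margins: 0.0200+0.0800+0.0050 = 0.1050 m
S_min ≈ 0.1600+2.5000+4.1280+0.1050  ⇒  S_min = 6893/1000 m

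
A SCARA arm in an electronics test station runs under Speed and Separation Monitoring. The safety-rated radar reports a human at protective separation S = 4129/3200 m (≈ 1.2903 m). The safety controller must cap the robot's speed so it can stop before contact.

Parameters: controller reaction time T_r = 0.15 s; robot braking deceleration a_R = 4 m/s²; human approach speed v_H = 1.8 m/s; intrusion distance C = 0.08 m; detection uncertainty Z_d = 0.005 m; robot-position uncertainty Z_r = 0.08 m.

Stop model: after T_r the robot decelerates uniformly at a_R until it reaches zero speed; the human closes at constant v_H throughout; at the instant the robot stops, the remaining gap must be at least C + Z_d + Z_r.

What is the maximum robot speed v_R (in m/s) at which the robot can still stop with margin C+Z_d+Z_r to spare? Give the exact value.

v_R_max = 23/20 m/s = 1.1500 m/s

at the boundary: (1/8)·v² + (3/5)·v + (-2737/3200) = 0
  disc = (3/5)² − 4·(1/8)·(-2737/3200) = 5041/6400 ; √disc = 71/80
  v_R = (−(3/5) + 71/80) / (2·(1/8)) = 23/20 m/s
check:
braking lasts T_s = (23/20)/4 = 0.2875 s
robot in T_r: 1.1500·0.1500 = 0.1725 m
braking distance = 1.1500²/(2·4.0000) = 0.1653 m
human closes 1.8000·0.4375 = 0.7875 m
C+Z_d+Z_r = 0.0800+0.0050+0.0800 = 0.1650 m
sum ≈ 0.1725+0.1653+0.7875+0.1650 ≈ 1.2903 m = S ✓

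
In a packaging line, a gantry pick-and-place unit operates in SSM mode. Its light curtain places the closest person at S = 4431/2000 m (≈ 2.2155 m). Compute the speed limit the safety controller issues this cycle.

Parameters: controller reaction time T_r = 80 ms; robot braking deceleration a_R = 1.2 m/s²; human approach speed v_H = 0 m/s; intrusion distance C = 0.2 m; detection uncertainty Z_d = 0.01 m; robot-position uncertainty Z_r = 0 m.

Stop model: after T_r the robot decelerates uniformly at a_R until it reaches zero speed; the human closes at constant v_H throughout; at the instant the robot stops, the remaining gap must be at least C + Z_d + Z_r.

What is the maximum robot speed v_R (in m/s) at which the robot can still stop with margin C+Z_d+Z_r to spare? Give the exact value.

at the boundary: (5/12)·v² + (2/25)·v + (-4011/2000) = 0
  disc = (2/25)² − 4·(5/12)·(-4011/2000) = 33489/10000 ; √disc = 183/100
  v_R = (−(2/25) + 183/100) / (2·(5/12)) = 21/10 m/s
check:
braking lasts T_s = (21/10)/(6/5) = 1.7500 s
robot in T_r: 2.1000·0.0800 = 0.1680 m
robot under decel: 2.1000²/(2·1.2000) = 1.8375 m
person approaches 0.0000·(0.0800+1.7500) = 0.0000 m
margins: 0.2000+0.0100+0.0000 = 0.2100 m
sum ≈ 0.1680+1.8375+0.0000+0.2100 ≈ 2.2155 m = S ✓

v_R_max = 21/10 m/s = 2.1000 m/s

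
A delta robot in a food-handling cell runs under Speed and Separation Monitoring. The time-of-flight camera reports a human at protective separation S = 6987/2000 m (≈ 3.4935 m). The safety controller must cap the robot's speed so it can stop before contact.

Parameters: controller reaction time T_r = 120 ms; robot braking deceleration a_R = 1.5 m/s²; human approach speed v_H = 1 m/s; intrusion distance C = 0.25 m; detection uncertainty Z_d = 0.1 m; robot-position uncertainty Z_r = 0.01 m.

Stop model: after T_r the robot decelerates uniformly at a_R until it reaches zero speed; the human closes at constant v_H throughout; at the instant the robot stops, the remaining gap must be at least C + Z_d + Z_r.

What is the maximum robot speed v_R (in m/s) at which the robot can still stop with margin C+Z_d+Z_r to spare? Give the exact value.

at the boundary: (1/3)·v² + (59/75)·v + (-6027/2000) = 0
  disc = (59/75)² − 4·(1/3)·(-6027/2000) = 104329/22500 ; √disc = 323/150
  v_R = (−(59/75) + 323/150) / (2·(1/3)) = 41/20 m/s
check:
stop time T_s = (41/20)/(3/2) = 1.3667 s
robot covers v_R·T_r = 2.0500·0.1200 = 0.2460 m before braking
robot covers 2.0500·1.3667 − ½·1.5000·1.3667² = 1.4008 m while stopping
person approaches 1.0000·(0.1200+1.3667) = 1.4867 m
margins: 0.2500+0.1000+0.0100 = 0.3600 m
sum ≈ 0.2460+1.4008+1.4867+0.3600 ≈ 3.4935 m = S ✓

v_R_max = 41/20 m/s = 2.0500 m/s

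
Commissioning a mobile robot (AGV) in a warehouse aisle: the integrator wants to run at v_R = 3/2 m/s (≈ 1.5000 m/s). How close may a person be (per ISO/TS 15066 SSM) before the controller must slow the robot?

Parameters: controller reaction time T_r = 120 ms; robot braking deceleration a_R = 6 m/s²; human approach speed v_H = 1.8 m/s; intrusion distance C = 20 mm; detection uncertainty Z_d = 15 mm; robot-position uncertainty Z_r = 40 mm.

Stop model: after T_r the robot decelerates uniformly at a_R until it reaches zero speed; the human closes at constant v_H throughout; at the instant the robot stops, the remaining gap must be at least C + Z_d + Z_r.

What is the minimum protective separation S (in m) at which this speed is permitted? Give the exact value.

T_s = v_R/a_R = (3/2)/6 = 0.2500 s
reaction-phase robot travel = 1.5000·0.1200 = 0.1800 m
robot under decel: 1.5000²/(2·6.0000) = 0.1875 m
person approaches 1.8000·(0.1200+0.2500) = 0.6660 m
C+Z_d+Z_r = 0.0200+0.0150+0.0400 = 0.0750 m
S_min ≈ 0.1800+0.1875+0.6660+0.0750  ⇒  S_min = 2217/2000 m

S_min = 2217/2000 m = 1.1085 m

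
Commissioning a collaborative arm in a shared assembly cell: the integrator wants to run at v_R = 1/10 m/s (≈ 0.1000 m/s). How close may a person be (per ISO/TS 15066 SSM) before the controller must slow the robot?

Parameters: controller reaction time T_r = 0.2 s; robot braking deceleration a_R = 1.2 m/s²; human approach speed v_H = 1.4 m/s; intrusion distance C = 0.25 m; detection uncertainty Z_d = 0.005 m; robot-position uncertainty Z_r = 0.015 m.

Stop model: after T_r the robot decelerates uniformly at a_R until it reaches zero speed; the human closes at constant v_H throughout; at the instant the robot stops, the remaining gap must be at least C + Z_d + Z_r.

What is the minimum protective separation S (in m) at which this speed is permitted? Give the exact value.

S_min = 829/1200 m = 0.6908 m

stop time T_s = (1/10)/(6/5) = 0.0833 s
robot covers v_R·T_r = 0.1000·0.2000 = 0.0200 m before braking
robot under decel: 0.1000²/(2·1.2000) = 0.0042 m
human over T_r+T_s: 1.4000·(0.2000+0.0833) = 0.3967 m
C+Z_d+Z_r = 0.2500+0.0050+0.0150 = 0.2700 m
S_min ≈ 0.0200+0.0042+0.3967+0.2700  ⇒  S_min = 829/1200 m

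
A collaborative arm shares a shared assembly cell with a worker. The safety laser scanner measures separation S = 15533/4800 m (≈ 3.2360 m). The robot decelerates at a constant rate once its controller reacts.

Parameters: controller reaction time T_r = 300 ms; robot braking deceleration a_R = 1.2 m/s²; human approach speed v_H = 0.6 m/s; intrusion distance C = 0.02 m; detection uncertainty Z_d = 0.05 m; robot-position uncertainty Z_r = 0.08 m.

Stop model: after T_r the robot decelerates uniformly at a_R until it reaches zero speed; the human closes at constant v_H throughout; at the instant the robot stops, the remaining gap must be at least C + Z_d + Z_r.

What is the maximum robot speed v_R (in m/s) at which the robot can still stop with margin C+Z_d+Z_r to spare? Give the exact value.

at the boundary: (5/12)·v² + (4/5)·v + (-13949/4800) = 0
  disc = (4/5)² − 4·(5/12)·(-13949/4800) = 78961/14400 ; √disc = 281/120
  v_R = (−(4/5) + 281/120) / (2·(5/12)) = 37/20 m/s
check:
braking lasts T_s = (37/20)/(6/5) = 1.5417 s
robot covers v_R·T_r = 1.8500·0.3000 = 0.5550 m before braking
robot under decel: 1.8500²/(2·1.2000) = 1.4260 m
person approaches 0.6000·(0.3000+1.5417) = 1.1050 m
C+Z_d+Z_r = 0.0200+0.0500+0.0800 = 0.1500 m
sum ≈ 0.5550+1.4260+1.1050+0.1500 ≈ 3.2360 m = S ✓

v_R_max = 37/20 m/s = 1.8500 m/s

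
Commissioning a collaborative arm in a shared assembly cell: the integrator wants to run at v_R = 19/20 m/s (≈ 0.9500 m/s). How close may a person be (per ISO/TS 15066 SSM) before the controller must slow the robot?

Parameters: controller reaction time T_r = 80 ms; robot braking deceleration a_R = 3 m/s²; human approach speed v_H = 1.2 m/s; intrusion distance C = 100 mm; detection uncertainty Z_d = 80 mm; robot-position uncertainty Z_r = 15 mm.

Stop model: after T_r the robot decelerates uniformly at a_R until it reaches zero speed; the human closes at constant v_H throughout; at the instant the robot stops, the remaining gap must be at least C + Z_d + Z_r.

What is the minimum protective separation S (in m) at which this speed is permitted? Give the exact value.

S_min = 10769/12000 m = 0.8974 m

braking lasts T_s = (19/20)/3 = 0.3167 s
robot covers v_R·T_r = 0.9500·0.0800 = 0.0760 m before braking
robot covers 0.9500·0.3167 − ½·3.0000·0.3167² = 0.1504 m while stopping
human closes 1.2000·0.3967 = 0.4760 m
margins: 0.1000+0.0800+0.0150 = 0.1950 m
S_min ≈ 0.0760+0.1504+0.4760+0.1950  ⇒  S_min = 10769/12000 m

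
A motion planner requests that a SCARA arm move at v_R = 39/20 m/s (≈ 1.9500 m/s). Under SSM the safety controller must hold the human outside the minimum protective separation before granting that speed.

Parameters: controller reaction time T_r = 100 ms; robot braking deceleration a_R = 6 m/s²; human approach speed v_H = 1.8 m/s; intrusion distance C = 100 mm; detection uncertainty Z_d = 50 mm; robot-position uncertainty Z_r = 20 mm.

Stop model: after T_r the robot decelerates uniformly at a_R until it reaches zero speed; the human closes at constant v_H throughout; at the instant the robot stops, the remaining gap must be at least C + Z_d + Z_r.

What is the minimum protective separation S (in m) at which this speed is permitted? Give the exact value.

S_min = 463/320 m = 1.4469 m

braking lasts T_s = (39/20)/6 = 0.3250 s
robot covers v_R·T_r = 1.9500·0.1000 = 0.1950 m before braking
robot covers 1.9500·0.3250 − ½·6.0000·0.3250² = 0.3169 m while stopping
human over T_r+T_s: 1.8000·(0.1000+0.3250) = 0.7650 m
margins: 0.1000+0.0500+0.0200 = 0.1700 m
S_min ≈ 0.1950+0.3169+0.7650+0.1700  ⇒  S_min = 463/320 m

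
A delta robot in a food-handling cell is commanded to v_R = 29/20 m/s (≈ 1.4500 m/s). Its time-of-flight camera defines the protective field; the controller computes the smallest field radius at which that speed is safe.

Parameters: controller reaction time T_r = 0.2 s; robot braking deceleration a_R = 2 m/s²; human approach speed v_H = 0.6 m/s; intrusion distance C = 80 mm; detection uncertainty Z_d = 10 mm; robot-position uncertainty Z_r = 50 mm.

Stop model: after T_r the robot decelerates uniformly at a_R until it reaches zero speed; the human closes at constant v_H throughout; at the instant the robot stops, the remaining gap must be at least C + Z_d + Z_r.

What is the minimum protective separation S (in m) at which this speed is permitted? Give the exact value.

S_min = 2417/1600 m = 1.5106 m

braking lasts T_s = (29/20)/2 = 0.7250 s
robot covers v_R·T_r = 1.4500·0.2000 = 0.2900 m before braking
robot under decel: 1.4500²/(2·2.0000) = 0.5256 m
human closes 0.6000·0.9250 = 0.5550 m
margins: 0.0800+0.0100+0.0500 = 0.1400 m
S_min ≈ 0.2900+0.5256+0.5550+0.1400  ⇒  S_min = 2417/1600 m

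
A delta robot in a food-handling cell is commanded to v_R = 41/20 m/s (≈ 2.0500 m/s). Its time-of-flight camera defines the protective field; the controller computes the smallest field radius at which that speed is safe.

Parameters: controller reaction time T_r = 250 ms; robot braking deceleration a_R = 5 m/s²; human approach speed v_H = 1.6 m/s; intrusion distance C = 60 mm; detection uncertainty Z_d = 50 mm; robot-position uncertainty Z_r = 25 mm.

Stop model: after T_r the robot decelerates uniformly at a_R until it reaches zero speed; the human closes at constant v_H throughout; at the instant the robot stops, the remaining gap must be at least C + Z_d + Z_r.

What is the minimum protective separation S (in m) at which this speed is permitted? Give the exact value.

braking lasts T_s = (41/20)/5 = 0.4100 s
robot covers v_R·T_r = 2.0500·0.2500 = 0.5125 m before braking
robot covers 2.0500·0.4100 − ½·5.0000·0.4100² = 0.4203 m while stopping
person approaches 1.6000·(0.2500+0.4100) = 1.0560 m
residual clearance needed = 0.0600+0.0500+0.0250 = 0.1350 m
S_min ≈ 0.5125+0.4203+1.0560+0.1350  ⇒  S_min = 1699/800 m

S_min = 1699/800 m = 2.1237 m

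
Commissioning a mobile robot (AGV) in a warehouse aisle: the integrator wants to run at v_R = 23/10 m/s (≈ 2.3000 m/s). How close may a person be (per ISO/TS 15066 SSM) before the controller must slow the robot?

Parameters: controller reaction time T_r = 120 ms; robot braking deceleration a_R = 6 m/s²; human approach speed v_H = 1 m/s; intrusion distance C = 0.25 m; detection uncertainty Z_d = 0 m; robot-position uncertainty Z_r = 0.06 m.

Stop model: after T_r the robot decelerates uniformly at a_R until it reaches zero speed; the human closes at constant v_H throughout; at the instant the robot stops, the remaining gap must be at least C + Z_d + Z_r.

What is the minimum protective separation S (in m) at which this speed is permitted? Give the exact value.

stop time T_s = (23/10)/6 = 0.3833 s
robot covers v_R·T_r = 2.3000·0.1200 = 0.2760 m before braking
braking distance = 2.3000²/(2·6.0000) = 0.4408 m
human over T_r+T_s: 1.0000·(0.1200+0.3833) = 0.5033 m
margins: 0.2500+0.0000+0.0600 = 0.3100 m
S_min ≈ 0.2760+0.4408+0.5033+0.3100  ⇒  S_min = 9181/6000 m

S_min = 9181/6000 m = 1.5302 m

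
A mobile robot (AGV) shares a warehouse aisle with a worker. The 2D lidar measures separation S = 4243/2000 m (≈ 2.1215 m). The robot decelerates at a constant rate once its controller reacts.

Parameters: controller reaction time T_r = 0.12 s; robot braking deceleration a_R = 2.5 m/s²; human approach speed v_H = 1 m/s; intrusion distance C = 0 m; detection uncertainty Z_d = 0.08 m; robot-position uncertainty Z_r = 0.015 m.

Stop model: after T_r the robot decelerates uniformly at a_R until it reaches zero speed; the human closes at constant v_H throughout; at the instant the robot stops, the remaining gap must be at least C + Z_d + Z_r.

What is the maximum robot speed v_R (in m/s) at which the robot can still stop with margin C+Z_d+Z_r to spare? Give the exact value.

v_R_max = 41/20 m/s = 2.0500 m/s

collect terms ⇒ (1/5)·v_R² + (13/25)·v_R + (-3813/2000) = 0
  disc = (13/25)² − 4·(1/5)·(-3813/2000) = 4489/2500 ; √disc = 67/50
  v_R = (−(13/25) + 67/50) / (2·(1/5)) = 41/20 m/s
check:
stop time T_s = (41/20)/(5/2) = 0.8200 s
robot covers v_R·T_r = 2.0500·0.1200 = 0.2460 m before braking
robot under decel: 2.0500²/(2·2.5000) = 0.8405 m
human over T_r+T_s: 1.0000·(0.1200+0.8200) = 0.9400 m
C+Z_d+Z_r = 0.0000+0.0800+0.0150 = 0.0950 m
sum ≈ 0.2460+0.8405+0.9400+0.0950 ≈ 2.1215 m = S ✓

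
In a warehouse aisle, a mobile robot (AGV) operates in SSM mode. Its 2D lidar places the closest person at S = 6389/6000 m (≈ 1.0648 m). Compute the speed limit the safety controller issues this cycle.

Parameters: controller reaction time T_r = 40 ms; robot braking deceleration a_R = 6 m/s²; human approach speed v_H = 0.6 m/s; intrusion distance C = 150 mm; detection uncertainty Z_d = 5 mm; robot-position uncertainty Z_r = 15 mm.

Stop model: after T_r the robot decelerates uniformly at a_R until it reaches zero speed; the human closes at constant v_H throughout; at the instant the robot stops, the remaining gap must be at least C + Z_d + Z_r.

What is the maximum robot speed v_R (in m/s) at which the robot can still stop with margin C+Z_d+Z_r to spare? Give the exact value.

at the boundary: (1/12)·v² + (7/50)·v + (-209/240) = 0
  disc = (7/50)² − 4·(1/12)·(-209/240) = 27889/90000 ; √disc = 167/300
  v_R = (−(7/50) + 167/300) / (2·(1/12)) = 5/2 m/s
check:
braking lasts T_s = (5/2)/6 = 0.4167 s
robot in T_r: 2.5000·0.0400 = 0.1000 m
robot under decel: 2.5000²/(2·6.0000) = 0.5208 m
human over T_r+T_s: 0.6000·(0.0400+0.4167) = 0.2740 m
margins: 0.1500+0.0050+0.0150 = 0.1700 m
sum ≈ 0.1000+0.5208+0.2740+0.1700 ≈ 1.0648 m = S ✓

v_R_max = 5/2 m/s = 2.5000 m/s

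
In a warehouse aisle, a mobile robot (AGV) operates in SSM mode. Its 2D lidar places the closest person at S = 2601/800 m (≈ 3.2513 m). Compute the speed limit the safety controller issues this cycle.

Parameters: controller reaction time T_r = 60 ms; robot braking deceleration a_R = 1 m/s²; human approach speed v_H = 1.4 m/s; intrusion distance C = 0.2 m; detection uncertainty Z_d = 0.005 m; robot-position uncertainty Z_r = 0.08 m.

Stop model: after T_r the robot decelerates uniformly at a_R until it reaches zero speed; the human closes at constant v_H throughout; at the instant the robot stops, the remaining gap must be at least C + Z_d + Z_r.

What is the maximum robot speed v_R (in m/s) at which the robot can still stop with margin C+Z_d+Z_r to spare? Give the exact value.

v_R_max = 27/20 m/s = 1.3500 m/s

quadratic (1/2)·v² + (73/50)·v + (-11529/4000) = 0
  disc = (73/50)² − 4·(1/2)·(-11529/4000) = 78961/10000 ; √disc = 281/100
  v_R = (−(73/50) + 281/100) / (2·(1/2)) = 27/20 m/s
check:
braking lasts T_s = (27/20)/1 = 1.3500 s
reaction-phase robot travel = 1.3500·0.0600 = 0.0810 m
robot covers 1.3500·1.3500 − ½·1.0000·1.3500² = 0.9113 m while stopping
human over T_r+T_s: 1.4000·(0.0600+1.3500) = 1.9740 m
C+Z_d+Z_r = 0.2000+0.0050+0.0800 = 0.2850 m
sum ≈ 0.0810+0.9113+1.9740+0.2850 ≈ 3.2513 m = S ✓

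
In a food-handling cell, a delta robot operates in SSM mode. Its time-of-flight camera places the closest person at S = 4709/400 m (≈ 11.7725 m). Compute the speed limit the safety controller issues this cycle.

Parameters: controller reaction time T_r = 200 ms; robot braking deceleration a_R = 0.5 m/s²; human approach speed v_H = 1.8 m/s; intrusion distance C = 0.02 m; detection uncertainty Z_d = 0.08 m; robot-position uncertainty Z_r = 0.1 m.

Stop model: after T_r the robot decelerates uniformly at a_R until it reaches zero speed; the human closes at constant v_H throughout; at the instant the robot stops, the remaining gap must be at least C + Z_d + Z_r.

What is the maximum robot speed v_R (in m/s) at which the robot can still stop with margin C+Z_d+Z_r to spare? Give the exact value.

collect terms ⇒ (1)·v_R² + (19/5)·v_R + (-897/80) = 0
  disc = (19/5)² − 4·(1)·(-897/80) = 5929/100 ; √disc = 77/10
  v_R = (−(19/5) + 77/10) / (2·(1)) = 39/20 m/s
check:
T_s = v_R/a_R = (39/20)/(1/2) = 3.9000 s
reaction-phase robot travel = 1.9500·0.2000 = 0.3900 m
braking distance = 1.9500²/(2·0.5000) = 3.8025 m
person approaches 1.8000·(0.2000+3.9000) = 7.3800 m
margins: 0.0200+0.0800+0.1000 = 0.2000 m
sum ≈ 0.3900+3.8025+7.3800+0.2000 ≈ 11.7725 m = S ✓

v_R_max = 39/20 m/s = 1.9500 m/s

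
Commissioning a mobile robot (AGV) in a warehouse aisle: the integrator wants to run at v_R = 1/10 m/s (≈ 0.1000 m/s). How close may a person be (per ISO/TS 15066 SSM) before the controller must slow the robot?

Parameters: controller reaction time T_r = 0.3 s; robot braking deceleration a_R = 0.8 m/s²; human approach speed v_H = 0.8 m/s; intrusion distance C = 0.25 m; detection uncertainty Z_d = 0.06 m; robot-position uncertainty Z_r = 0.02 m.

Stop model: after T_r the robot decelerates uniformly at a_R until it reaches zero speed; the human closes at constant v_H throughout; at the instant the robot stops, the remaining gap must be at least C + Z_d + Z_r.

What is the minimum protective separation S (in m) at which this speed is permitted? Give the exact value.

T_s = v_R/a_R = (1/10)/(4/5) = 0.1250 s
reaction-phase robot travel = 0.1000·0.3000 = 0.0300 m
braking distance = 0.1000²/(2·0.8000) = 0.0063 m
human closes 0.8000·0.4250 = 0.3400 m
residual clearance needed = 0.2500+0.0600+0.0200 = 0.3300 m
S_min ≈ 0.0300+0.0063+0.3400+0.3300  ⇒  S_min = 113/160 m

S_min = 113/160 m = 0.7063 m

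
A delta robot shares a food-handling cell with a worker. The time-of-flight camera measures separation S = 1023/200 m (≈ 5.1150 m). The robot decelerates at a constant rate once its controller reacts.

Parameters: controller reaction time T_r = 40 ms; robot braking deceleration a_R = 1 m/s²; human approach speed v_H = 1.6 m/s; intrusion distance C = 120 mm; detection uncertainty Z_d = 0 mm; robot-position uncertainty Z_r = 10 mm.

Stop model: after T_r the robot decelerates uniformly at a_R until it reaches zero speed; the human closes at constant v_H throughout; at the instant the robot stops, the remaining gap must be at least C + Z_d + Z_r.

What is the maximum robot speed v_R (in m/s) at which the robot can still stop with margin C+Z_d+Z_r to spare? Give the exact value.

quadratic (1/2)·v² + (41/25)·v + (-4921/1000) = 0
  disc = (41/25)² − 4·(1/2)·(-4921/1000) = 31329/2500 ; √disc = 177/50
  v_R = (−(41/25) + 177/50) / (2·(1/2)) = 19/10 m/s
check:
stop time T_s = (19/10)/1 = 1.9000 s
reaction-phase robot travel = 1.9000·0.0400 = 0.0760 m
robot under decel: 1.9000²/(2·1.0000) = 1.8050 m
person approaches 1.6000·(0.0400+1.9000) = 3.1040 m
residual clearance needed = 0.1200+0.0000+0.0100 = 0.1300 m
sum ≈ 0.0760+1.8050+3.1040+0.1300 ≈ 5.1150 m = S ✓

v_R_max = 19/10 m/s = 1.9000 m/s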